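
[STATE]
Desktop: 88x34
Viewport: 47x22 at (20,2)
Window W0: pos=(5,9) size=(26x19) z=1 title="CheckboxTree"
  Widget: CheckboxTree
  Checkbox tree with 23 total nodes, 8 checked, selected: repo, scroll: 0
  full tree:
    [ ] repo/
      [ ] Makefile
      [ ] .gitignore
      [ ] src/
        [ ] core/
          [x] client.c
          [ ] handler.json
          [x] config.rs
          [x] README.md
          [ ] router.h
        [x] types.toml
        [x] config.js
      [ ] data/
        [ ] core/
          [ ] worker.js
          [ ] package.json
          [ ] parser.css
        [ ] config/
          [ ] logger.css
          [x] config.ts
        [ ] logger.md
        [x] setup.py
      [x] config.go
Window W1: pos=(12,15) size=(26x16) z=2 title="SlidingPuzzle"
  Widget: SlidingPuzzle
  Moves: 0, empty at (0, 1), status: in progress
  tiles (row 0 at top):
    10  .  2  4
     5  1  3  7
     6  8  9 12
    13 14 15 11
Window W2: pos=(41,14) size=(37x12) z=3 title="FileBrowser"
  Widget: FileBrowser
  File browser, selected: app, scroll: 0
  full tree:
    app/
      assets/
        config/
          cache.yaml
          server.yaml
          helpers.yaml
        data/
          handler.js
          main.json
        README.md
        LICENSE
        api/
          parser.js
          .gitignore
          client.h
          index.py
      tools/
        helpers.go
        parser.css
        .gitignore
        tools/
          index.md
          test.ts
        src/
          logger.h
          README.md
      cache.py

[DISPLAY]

                                               
                                               
                                               
                                               
                                               
                                               
                                               
━━━━━━━━━━┓                                    
          ┃                                    
──────────┨                                    
          ┃                                    
e         ┃                                    
ore       ┃          ┏━━━━━━━━━━━━━━━━━━━━━━━━━
━━━━━━━━━━━━━━━━━┓   ┃ FileBrowser             
gPuzzle          ┃   ┠─────────────────────────
─────────────────┨   ┃> [-] app/               
───┬────┬────┐   ┃   ┃    [+] assets/          
   │  2 │  4 │   ┃   ┃    [+] tools/           
───┼────┼────┤   ┃   ┃    cache.py             
 1 │  3 │  7 │   ┃   ┃                         
───┼────┼────┤   ┃   ┃                         
 8 │  9 │ 12 │   ┃   ┃                         


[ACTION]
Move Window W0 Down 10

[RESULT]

                                               
                                               
                                               
                                               
                                               
                                               
                                               
                                               
                                               
                                               
                                               
                                               
                     ┏━━━━━━━━━━━━━━━━━━━━━━━━━
━━━━━━━━━━━━━━━━━┓   ┃ FileBrowser             
gPuzzle          ┃   ┠─────────────────────────
─────────────────┨   ┃> [-] app/               
───┬────┬────┐   ┃   ┃    [+] assets/          
   │  2 │  4 │   ┃   ┃    [+] tools/           
───┼────┼────┤   ┃   ┃    cache.py             
 1 │  3 │  7 │   ┃   ┃                         
───┼────┼────┤   ┃   ┃                         
 8 │  9 │ 12 │   ┃   ┃                         


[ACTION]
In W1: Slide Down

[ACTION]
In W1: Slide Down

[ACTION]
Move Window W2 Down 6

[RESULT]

                                               
                                               
                                               
                                               
                                               
                                               
                                               
                                               
                                               
                                               
                                               
                                               
                                               
━━━━━━━━━━━━━━━━━┓                             
gPuzzle          ┃                             
─────────────────┨                             
───┬────┬────┐   ┃                             
   │  2 │  4 │   ┃                             
───┼────┼────┤   ┃   ┏━━━━━━━━━━━━━━━━━━━━━━━━━
 1 │  3 │  7 │   ┃   ┃ FileBrowser             
───┼────┼────┤   ┃   ┠─────────────────────────
 8 │  9 │ 12 │   ┃   ┃> [-] app/               


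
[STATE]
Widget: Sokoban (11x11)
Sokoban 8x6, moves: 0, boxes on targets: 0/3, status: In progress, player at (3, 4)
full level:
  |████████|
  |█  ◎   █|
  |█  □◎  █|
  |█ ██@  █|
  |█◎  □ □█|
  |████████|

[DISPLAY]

████████   
█  ◎   █   
█  □◎  █   
█ ██@  █   
█◎  □ □█   
████████   
Moves: 0  0
           
           
           
           


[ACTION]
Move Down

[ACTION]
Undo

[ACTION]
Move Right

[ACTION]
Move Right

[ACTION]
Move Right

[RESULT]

████████   
█  ◎   █   
█  □◎  █   
█ ██  @█   
█◎  □ □█   
████████   
Moves: 2  0
           
           
           
           


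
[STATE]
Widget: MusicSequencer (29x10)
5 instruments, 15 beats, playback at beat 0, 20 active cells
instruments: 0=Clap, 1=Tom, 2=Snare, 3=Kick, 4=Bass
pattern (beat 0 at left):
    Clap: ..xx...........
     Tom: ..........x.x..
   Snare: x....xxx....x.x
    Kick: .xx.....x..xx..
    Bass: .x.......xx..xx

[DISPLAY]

      ▼12345678901234        
  Clap··██···········        
   Tom··········█·█··        
 Snare█····███····█·█        
  Kick·██·····█··██··        
  Bass·█·······██··██        
                             
                             
                             
                             


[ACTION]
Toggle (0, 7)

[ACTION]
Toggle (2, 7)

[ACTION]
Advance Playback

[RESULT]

      0▼2345678901234        
  Clap··██···█·······        
   Tom··········█·█··        
 Snare█····██·····█·█        
  Kick·██·····█··██··        
  Bass·█·······██··██        
                             
                             
                             
                             


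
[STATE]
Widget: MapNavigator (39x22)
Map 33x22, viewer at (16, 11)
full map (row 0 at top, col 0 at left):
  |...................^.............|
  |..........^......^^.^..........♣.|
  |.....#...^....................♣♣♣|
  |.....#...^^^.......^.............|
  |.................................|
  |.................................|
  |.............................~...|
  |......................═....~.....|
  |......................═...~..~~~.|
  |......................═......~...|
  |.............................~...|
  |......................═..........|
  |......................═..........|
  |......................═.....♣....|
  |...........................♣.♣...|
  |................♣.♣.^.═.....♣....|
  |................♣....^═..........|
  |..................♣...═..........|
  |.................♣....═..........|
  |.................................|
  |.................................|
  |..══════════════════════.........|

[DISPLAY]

   ...................^.............   
   ..........^......^^.^..........♣.   
   .....#...^....................♣♣♣   
   .....#...^^^.......^.............   
   .................................   
   .................................   
   .............................~...   
   ......................═....~.....   
   ......................═...~..~~~.   
   ......................═......~...   
   .............................~...   
   ................@.....═..........   
   ......................═..........   
   ......................═.....♣....   
   ...........................♣.♣...   
   ................♣.♣.^.═.....♣....   
   ................♣....^═..........   
   ..................♣...═..........   
   .................♣....═..........   
   .................................   
   .................................   
   ..══════════════════════.........   


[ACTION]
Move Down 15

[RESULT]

   .............................~...   
   ......................═..........   
   ......................═..........   
   ......................═.....♣....   
   ...........................♣.♣...   
   ................♣.♣.^.═.....♣....   
   ................♣....^═..........   
   ..................♣...═..........   
   .................♣....═..........   
   .................................   
   .................................   
   ..══════════════@═══════.........   
                                       
                                       
                                       
                                       
                                       
                                       
                                       
                                       
                                       
                                       


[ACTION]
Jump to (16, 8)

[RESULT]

                                       
                                       
                                       
   ...................^.............   
   ..........^......^^.^..........♣.   
   .....#...^....................♣♣♣   
   .....#...^^^.......^.............   
   .................................   
   .................................   
   .............................~...   
   ......................═....~.....   
   ................@.....═...~..~~~.   
   ......................═......~...   
   .............................~...   
   ......................═..........   
   ......................═..........   
   ......................═.....♣....   
   ...........................♣.♣...   
   ................♣.♣.^.═.....♣....   
   ................♣....^═..........   
   ..................♣...═..........   
   .................♣....═..........   


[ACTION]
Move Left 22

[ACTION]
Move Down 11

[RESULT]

                   ....................
                   ....................
                   ....................
                   ....................
                   ....................
                   ....................
                   ....................
                   ................♣.♣.
                   ................♣...
                   ..................♣.
                   .................♣..
                   @...................
                   ....................
                   ..══════════════════
                                       
                                       
                                       
                                       
                                       
                                       
                                       
                                       


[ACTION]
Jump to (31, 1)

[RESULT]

                                       
                                       
                                       
                                       
                                       
                                       
                                       
                                       
                                       
                                       
.......^.............                  
.....^^.^..........@.                  
..................♣♣♣                  
.......^.............                  
.....................                  
.....................                  
.................~...                  
..........═....~.....                  
..........═...~..~~~.                  
..........═......~...                  
.................~...                  
..........═..........                  


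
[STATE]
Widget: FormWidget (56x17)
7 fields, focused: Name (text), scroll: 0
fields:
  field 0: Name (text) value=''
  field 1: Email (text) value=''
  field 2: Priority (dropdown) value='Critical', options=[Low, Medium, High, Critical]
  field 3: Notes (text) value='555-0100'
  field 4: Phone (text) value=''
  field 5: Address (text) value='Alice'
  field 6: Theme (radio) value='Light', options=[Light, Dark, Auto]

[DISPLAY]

> Name:       [                                        ]
  Email:      [                                        ]
  Priority:   [Critical                               ▼]
  Notes:      [555-0100                                ]
  Phone:      [                                        ]
  Address:    [Alice                                   ]
  Theme:      (●) Light  ( ) Dark  ( ) Auto             
                                                        
                                                        
                                                        
                                                        
                                                        
                                                        
                                                        
                                                        
                                                        
                                                        


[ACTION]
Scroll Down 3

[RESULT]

  Notes:      [555-0100                                ]
  Phone:      [                                        ]
  Address:    [Alice                                   ]
  Theme:      (●) Light  ( ) Dark  ( ) Auto             
                                                        
                                                        
                                                        
                                                        
                                                        
                                                        
                                                        
                                                        
                                                        
                                                        
                                                        
                                                        
                                                        


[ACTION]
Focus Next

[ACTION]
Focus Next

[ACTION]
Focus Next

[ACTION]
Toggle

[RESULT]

> Notes:      [555-0100                                ]
  Phone:      [                                        ]
  Address:    [Alice                                   ]
  Theme:      (●) Light  ( ) Dark  ( ) Auto             
                                                        
                                                        
                                                        
                                                        
                                                        
                                                        
                                                        
                                                        
                                                        
                                                        
                                                        
                                                        
                                                        


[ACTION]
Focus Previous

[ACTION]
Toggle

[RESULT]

  Notes:      [555-0100                                ]
  Phone:      [                                        ]
  Address:    [Alice                                   ]
  Theme:      (●) Light  ( ) Dark  ( ) Auto             
                                                        
                                                        
                                                        
                                                        
                                                        
                                                        
                                                        
                                                        
                                                        
                                                        
                                                        
                                                        
                                                        


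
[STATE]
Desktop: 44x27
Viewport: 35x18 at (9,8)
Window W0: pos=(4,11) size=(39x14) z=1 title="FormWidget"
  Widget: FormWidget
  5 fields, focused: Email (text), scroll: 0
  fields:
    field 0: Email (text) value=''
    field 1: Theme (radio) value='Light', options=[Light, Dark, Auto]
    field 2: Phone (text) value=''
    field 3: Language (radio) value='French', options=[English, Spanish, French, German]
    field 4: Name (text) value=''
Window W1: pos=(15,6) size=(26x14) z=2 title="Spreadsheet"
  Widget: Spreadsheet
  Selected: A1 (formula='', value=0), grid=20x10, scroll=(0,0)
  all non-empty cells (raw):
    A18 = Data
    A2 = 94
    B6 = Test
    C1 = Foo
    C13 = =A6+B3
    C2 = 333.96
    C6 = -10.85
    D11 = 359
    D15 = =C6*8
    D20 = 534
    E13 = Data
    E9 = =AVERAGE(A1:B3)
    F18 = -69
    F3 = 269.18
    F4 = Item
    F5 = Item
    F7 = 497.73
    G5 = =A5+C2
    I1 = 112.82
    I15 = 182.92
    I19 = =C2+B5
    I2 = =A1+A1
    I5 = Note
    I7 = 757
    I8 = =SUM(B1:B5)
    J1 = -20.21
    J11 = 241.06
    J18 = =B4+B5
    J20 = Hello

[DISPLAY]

      ┠────────────────────────┨   
      ┃A1:                     ┃   
      ┃       A       B       C┃   
━━━━━━┃------------------------┃━┓ 
mWidge┃  1      [0]       0Foo ┃ ┃ 
──────┃  2       94       0  33┃─┨ 
ail:  ┃  3        0       0    ┃]┃ 
eme:  ┃  4        0       0    ┃ ┃ 
one:  ┃  5        0       0    ┃]┃ 
nguage┃  6        0Test      -1┃s┃ 
me:   ┃  7        0       0    ┃]┃ 
      ┗━━━━━━━━━━━━━━━━━━━━━━━━┛ ┃ 
                                 ┃ 
                                 ┃ 
                                 ┃ 
                                 ┃ 
━━━━━━━━━━━━━━━━━━━━━━━━━━━━━━━━━┛ 
                                   


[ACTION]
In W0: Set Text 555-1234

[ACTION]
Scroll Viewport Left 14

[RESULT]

               ┠───────────────────
               ┃A1:                
               ┃       A       B   
    ┏━━━━━━━━━━┃-------------------
    ┃ FormWidge┃  1      [0]       
    ┠──────────┃  2       94       
    ┃> Email:  ┃  3        0       
    ┃  Theme:  ┃  4        0       
    ┃  Phone:  ┃  5        0       
    ┃  Language┃  6        0Test   
    ┃  Name:   ┃  7        0       
    ┃          ┗━━━━━━━━━━━━━━━━━━━
    ┃                              
    ┃                              
    ┃                              
    ┃                              
    ┗━━━━━━━━━━━━━━━━━━━━━━━━━━━━━━
                                   


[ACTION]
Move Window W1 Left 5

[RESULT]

          ┠────────────────────────
          ┃A1:                     
          ┃       A       B       C
    ┏━━━━━┃------------------------
    ┃ Form┃  1      [0]       0Foo 
    ┠─────┃  2       94       0  33
    ┃> Ema┃  3        0       0    
    ┃  The┃  4        0       0    
    ┃  Pho┃  5        0       0    
    ┃  Lan┃  6        0Test      -1
    ┃  Nam┃  7        0       0    
    ┃     ┗━━━━━━━━━━━━━━━━━━━━━━━━
    ┃                              
    ┃                              
    ┃                              
    ┃                              
    ┗━━━━━━━━━━━━━━━━━━━━━━━━━━━━━━
                                   


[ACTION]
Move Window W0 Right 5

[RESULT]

          ┠────────────────────────
          ┃A1:                     
          ┃       A       B       C
     ┏━━━━┃------------------------
     ┃ For┃  1      [0]       0Foo 
     ┠────┃  2       94       0  33
     ┃> Em┃  3        0       0    
     ┃  Th┃  4        0       0    
     ┃  Ph┃  5        0       0    
     ┃  La┃  6        0Test      -1
     ┃  Na┃  7        0       0    
     ┃    ┗━━━━━━━━━━━━━━━━━━━━━━━━
     ┃                             
     ┃                             
     ┃                             
     ┃                             
     ┗━━━━━━━━━━━━━━━━━━━━━━━━━━━━━
                                   


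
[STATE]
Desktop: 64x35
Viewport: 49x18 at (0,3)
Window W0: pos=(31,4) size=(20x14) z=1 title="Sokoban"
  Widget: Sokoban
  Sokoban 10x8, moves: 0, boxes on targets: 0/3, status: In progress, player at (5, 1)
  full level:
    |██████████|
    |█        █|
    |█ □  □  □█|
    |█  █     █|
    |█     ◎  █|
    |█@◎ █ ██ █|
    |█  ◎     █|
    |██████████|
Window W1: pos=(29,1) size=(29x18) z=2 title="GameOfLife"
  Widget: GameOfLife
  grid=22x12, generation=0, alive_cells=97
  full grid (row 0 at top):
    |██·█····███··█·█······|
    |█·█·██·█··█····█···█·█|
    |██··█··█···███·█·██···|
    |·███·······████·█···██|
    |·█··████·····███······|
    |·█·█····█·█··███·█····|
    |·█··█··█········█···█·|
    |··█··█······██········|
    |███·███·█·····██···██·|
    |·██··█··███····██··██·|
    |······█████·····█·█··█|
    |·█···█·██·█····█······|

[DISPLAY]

                             ┠───────────────────
                             ┃Gen: 0             
                             ┃██·█····███··█·█···
                             ┃█·█·██·█··█····█···
                             ┃██··█··█···███·█·██
                             ┃·███·······████·█··
                             ┃·█··████·····███···
                             ┃·█·█····█·█··███·█·
                             ┃·█··█··█········█··
                             ┃··█··█······██·····
                             ┃███·███·█·····██···
                             ┃·██··█··███····██··
                             ┃······█████·····█·█
                             ┃·█···█·██·█····█···
                             ┃                   
                             ┗━━━━━━━━━━━━━━━━━━━
                                                 
                                                 


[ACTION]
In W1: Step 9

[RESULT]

                             ┠───────────────────
                             ┃Gen: 9             
                             ┃···················
                             ┃··················█
                             ┃···········██······
                             ┃·······█···███·····
                             ┃······█·███·██·····
                             ┃·····██·██████·····
                             ┃··██·██············
                             ┃██·████·█·····█····
                             ┃···█·█········███··
                             ┃·····█······██···█·
                             ┃█···██········███··
                             ┃·███···········█···
                             ┃                   
                             ┗━━━━━━━━━━━━━━━━━━━
                                                 
                                                 


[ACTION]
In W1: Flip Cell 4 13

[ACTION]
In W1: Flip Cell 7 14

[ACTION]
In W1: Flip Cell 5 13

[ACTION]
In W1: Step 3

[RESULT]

                             ┠───────────────────
                             ┃Gen: 12            
                             ┃···················
                             ┃···················
                             ┃········█··········
                             ┃·····██·██·········
                             ┃···█·····██········
                             ┃·█···█·█·█·········
                             ┃·█····██·█·········
                             ┃·█·█···██·····███··
                             ┃·██··██·······██·█·
                             ┃·██··███····███··█·
                             ┃███···█·····██··██·
                             ┃···················
                             ┃                   
                             ┗━━━━━━━━━━━━━━━━━━━
                                                 
                                                 


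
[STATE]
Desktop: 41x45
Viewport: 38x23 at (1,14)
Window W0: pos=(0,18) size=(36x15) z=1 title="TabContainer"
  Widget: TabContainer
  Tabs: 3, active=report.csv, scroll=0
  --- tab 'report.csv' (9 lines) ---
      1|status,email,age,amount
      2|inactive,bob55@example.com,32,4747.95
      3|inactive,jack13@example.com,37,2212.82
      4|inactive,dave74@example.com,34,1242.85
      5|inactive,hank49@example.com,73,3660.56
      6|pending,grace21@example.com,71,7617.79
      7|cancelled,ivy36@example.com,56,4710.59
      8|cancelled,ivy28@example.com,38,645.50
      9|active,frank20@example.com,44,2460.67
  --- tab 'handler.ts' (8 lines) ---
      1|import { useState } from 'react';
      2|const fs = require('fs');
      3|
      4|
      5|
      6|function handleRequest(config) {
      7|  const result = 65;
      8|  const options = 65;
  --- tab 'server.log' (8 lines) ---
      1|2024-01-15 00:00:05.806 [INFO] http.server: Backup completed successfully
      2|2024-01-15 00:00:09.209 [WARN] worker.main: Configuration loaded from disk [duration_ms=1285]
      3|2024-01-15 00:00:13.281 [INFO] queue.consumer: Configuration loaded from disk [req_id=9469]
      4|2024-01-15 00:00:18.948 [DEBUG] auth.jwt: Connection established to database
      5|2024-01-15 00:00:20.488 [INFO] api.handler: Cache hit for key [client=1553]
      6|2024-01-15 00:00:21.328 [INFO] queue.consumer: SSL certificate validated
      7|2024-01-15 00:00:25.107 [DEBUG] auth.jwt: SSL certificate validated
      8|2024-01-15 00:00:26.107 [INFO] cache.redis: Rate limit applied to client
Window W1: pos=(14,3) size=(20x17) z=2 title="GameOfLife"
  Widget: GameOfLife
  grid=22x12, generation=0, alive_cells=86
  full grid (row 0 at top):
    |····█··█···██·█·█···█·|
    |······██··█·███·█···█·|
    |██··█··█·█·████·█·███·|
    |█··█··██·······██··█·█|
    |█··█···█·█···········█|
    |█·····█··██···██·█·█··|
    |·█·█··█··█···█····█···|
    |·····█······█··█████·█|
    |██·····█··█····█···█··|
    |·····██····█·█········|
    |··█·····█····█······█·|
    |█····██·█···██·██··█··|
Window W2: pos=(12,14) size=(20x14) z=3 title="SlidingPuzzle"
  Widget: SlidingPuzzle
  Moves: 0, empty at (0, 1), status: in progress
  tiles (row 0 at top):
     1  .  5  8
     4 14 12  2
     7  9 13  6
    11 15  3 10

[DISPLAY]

           ┏━━━━━━━━━━━━━━━━━━┓█┃     
           ┃ SlidingPuzzle    ┃█┃     
           ┠──────────────────┨·┃     
           ┃┌────┬────┬────┬──┃·┃     
━━━━━━━━━━━┃│  1 │    │  5 │  ┃█┃━┓   
 TabContain┃├────┼────┼────┼──┃━┛ ┃   
───────────┃│  4 │ 14 │ 12 │  ┃───┨   
[report.csv┃├────┼────┼────┼──┃er.┃   
───────────┃│  7 │  9 │ 13 │  ┃───┃   
status,emai┃├────┼────┼────┼──┃   ┃   
inactive,bo┃│ 11 │ 15 │  3 │ 1┃747┃   
inactive,ja┃└────┴────┴────┴──┃221┃   
inactive,da┃Moves: 0          ┃124┃   
inactive,ha┗━━━━━━━━━━━━━━━━━━┛366┃   
pending,grace21@example.com,71,761┃   
cancelled,ivy36@example.com,56,471┃   
cancelled,ivy28@example.com,38,645┃   
active,frank20@example.com,44,2460┃   
━━━━━━━━━━━━━━━━━━━━━━━━━━━━━━━━━━┛   
                                      
                                      
                                      
                                      


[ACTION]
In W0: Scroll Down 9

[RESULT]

           ┏━━━━━━━━━━━━━━━━━━┓█┃     
           ┃ SlidingPuzzle    ┃█┃     
           ┠──────────────────┨·┃     
           ┃┌────┬────┬────┬──┃·┃     
━━━━━━━━━━━┃│  1 │    │  5 │  ┃█┃━┓   
 TabContain┃├────┼────┼────┼──┃━┛ ┃   
───────────┃│  4 │ 14 │ 12 │  ┃───┨   
[report.csv┃├────┼────┼────┼──┃er.┃   
───────────┃│  7 │  9 │ 13 │  ┃───┃   
active,fran┃├────┼────┼────┼──┃460┃   
           ┃│ 11 │ 15 │  3 │ 1┃   ┃   
           ┃└────┴────┴────┴──┃   ┃   
           ┃Moves: 0          ┃   ┃   
           ┗━━━━━━━━━━━━━━━━━━┛   ┃   
                                  ┃   
                                  ┃   
                                  ┃   
                                  ┃   
━━━━━━━━━━━━━━━━━━━━━━━━━━━━━━━━━━┛   
                                      
                                      
                                      
                                      


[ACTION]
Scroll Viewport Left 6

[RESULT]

            ┏━━━━━━━━━━━━━━━━━━┓█┃    
            ┃ SlidingPuzzle    ┃█┃    
            ┠──────────────────┨·┃    
            ┃┌────┬────┬────┬──┃·┃    
┏━━━━━━━━━━━┃│  1 │    │  5 │  ┃█┃━┓  
┃ TabContain┃├────┼────┼────┼──┃━┛ ┃  
┠───────────┃│  4 │ 14 │ 12 │  ┃───┨  
┃[report.csv┃├────┼────┼────┼──┃er.┃  
┃───────────┃│  7 │  9 │ 13 │  ┃───┃  
┃active,fran┃├────┼────┼────┼──┃460┃  
┃           ┃│ 11 │ 15 │  3 │ 1┃   ┃  
┃           ┃└────┴────┴────┴──┃   ┃  
┃           ┃Moves: 0          ┃   ┃  
┃           ┗━━━━━━━━━━━━━━━━━━┛   ┃  
┃                                  ┃  
┃                                  ┃  
┃                                  ┃  
┃                                  ┃  
┗━━━━━━━━━━━━━━━━━━━━━━━━━━━━━━━━━━┛  
                                      
                                      
                                      
                                      


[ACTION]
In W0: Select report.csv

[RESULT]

            ┏━━━━━━━━━━━━━━━━━━┓█┃    
            ┃ SlidingPuzzle    ┃█┃    
            ┠──────────────────┨·┃    
            ┃┌────┬────┬────┬──┃·┃    
┏━━━━━━━━━━━┃│  1 │    │  5 │  ┃█┃━┓  
┃ TabContain┃├────┼────┼────┼──┃━┛ ┃  
┠───────────┃│  4 │ 14 │ 12 │  ┃───┨  
┃[report.csv┃├────┼────┼────┼──┃er.┃  
┃───────────┃│  7 │  9 │ 13 │  ┃───┃  
┃status,emai┃├────┼────┼────┼──┃   ┃  
┃inactive,bo┃│ 11 │ 15 │  3 │ 1┃747┃  
┃inactive,ja┃└────┴────┴────┴──┃221┃  
┃inactive,da┃Moves: 0          ┃124┃  
┃inactive,ha┗━━━━━━━━━━━━━━━━━━┛366┃  
┃pending,grace21@example.com,71,761┃  
┃cancelled,ivy36@example.com,56,471┃  
┃cancelled,ivy28@example.com,38,645┃  
┃active,frank20@example.com,44,2460┃  
┗━━━━━━━━━━━━━━━━━━━━━━━━━━━━━━━━━━┛  
                                      
                                      
                                      
                                      


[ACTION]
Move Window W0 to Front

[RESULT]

            ┏━━━━━━━━━━━━━━━━━━┓█┃    
            ┃ SlidingPuzzle    ┃█┃    
            ┠──────────────────┨·┃    
            ┃┌────┬────┬────┬──┃·┃    
┏━━━━━━━━━━━━━━━━━━━━━━━━━━━━━━━━━━┓  
┃ TabContainer                     ┃  
┠──────────────────────────────────┨  
┃[report.csv]│ handler.ts │ server.┃  
┃──────────────────────────────────┃  
┃status,email,age,amount           ┃  
┃inactive,bob55@example.com,32,4747┃  
┃inactive,jack13@example.com,37,221┃  
┃inactive,dave74@example.com,34,124┃  
┃inactive,hank49@example.com,73,366┃  
┃pending,grace21@example.com,71,761┃  
┃cancelled,ivy36@example.com,56,471┃  
┃cancelled,ivy28@example.com,38,645┃  
┃active,frank20@example.com,44,2460┃  
┗━━━━━━━━━━━━━━━━━━━━━━━━━━━━━━━━━━┛  
                                      
                                      
                                      
                                      


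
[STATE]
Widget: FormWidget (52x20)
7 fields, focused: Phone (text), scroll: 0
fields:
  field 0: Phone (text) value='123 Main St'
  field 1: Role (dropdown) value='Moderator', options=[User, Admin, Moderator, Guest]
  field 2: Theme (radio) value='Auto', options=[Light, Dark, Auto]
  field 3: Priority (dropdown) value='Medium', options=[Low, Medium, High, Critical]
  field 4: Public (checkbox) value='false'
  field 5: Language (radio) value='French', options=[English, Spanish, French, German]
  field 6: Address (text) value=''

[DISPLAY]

> Phone:      [123 Main St                         ]
  Role:       [Moderator                          ▼]
  Theme:      ( ) Light  ( ) Dark  (●) Auto         
  Priority:   [Medium                             ▼]
  Public:     [ ]                                   
  Language:   ( ) English  ( ) Spanish  (●) French  
  Address:    [                                    ]
                                                    
                                                    
                                                    
                                                    
                                                    
                                                    
                                                    
                                                    
                                                    
                                                    
                                                    
                                                    
                                                    


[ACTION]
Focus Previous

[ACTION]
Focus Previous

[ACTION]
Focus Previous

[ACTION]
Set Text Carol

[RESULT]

  Phone:      [123 Main St                         ]
  Role:       [Moderator                          ▼]
  Theme:      ( ) Light  ( ) Dark  (●) Auto         
  Priority:   [Medium                             ▼]
> Public:     [ ]                                   
  Language:   ( ) English  ( ) Spanish  (●) French  
  Address:    [                                    ]
                                                    
                                                    
                                                    
                                                    
                                                    
                                                    
                                                    
                                                    
                                                    
                                                    
                                                    
                                                    
                                                    
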